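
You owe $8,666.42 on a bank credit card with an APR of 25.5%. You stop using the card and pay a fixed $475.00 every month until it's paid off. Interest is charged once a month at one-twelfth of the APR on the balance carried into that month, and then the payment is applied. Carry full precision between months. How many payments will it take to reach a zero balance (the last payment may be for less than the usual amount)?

Monthly rate r = 25.5%/12 = 2.125% = 0.02125.
Recurrence: B ← B·(1+r) − $475.00.
Month 1: interest $184.16; balance after payment $8,375.58.
Month 2: interest $177.98; balance after payment $8,078.56.
Closed form: n = −ln(1 − rB₀/P)/ln(1+r) = −ln(0.61229)/ln(1.02125) ≈ 23.329, so the balance reaches zero during payment 24.

24 months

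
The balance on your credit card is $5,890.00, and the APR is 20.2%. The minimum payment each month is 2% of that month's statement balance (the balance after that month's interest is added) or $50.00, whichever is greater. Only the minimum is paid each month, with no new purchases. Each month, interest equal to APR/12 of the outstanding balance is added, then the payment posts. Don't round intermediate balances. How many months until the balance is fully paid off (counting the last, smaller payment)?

355 months

Monthly rate r = 20.2%/12 = 1.68333% = 0.0168333.
While 2% of the post-interest balance exceeds $50.00, each month B ← (B·(1+r))·(1 − 0.02), i.e. B shrinks by the factor (1+r)·0.98 = 0.9965.
This holds for months 1–249. Entering month 250 the balance is $2,458.11; 2% of the post-interest balance is now below $50.00, so the flat $50.00 minimum applies from here.
From month 250 a fixed $50.00 at rate r clears $2,458.11 in 106 more payments. Total: 249 + 106 = 355 months.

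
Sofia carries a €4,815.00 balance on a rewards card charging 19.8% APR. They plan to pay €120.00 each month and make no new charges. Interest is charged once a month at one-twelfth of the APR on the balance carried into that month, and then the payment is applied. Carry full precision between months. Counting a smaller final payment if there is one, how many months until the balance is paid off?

67 months

Monthly rate r = 19.8%/12 = 1.65% = 0.0165.
Recurrence: B ← B·(1+r) − €120.00.
Month 1: interest €79.45; balance after payment €4,774.45.
Month 2: interest €78.78; balance after payment €4,733.23.
Closed form: n = −ln(1 − rB₀/P)/ln(1+r) = −ln(0.33794)/ln(1.0165) ≈ 66.292, so the balance reaches zero during payment 67.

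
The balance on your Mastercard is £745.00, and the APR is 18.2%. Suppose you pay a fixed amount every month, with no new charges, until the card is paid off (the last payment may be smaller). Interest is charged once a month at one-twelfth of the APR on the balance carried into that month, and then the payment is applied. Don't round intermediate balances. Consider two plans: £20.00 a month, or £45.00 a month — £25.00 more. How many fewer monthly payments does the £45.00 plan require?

36 fewer payments

Monthly rate r = 18.2%/12 = 1.51667% = 0.0151667.
At £20.00/mo: n = ⌈−ln(1 − rB₀/P)/ln(1+r)⌉ = 56 payments (last £5.89); total interest = total paid − £745.00 = £360.89.
At £45.00/mo: 20 payments (last £9.43); total interest £119.43.
Payments saved = 56 − 20 = 36.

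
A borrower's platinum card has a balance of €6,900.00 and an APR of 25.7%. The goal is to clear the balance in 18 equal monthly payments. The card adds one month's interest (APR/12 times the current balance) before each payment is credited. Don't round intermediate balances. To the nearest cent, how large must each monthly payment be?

€466.00

Monthly rate r = 25.7%/12 = 2.14167% = 0.0214167.
Level-payment amortization: P = B₀·r / (1 − (1+r)^(−n)) = 6900.00·0.0214167 / (1 − 1.02142^(−18)).
Denominator 1 − (1+r)^(−18) = 0.317115777.
P = 147.775 / 0.317115777 ≈ 466.00.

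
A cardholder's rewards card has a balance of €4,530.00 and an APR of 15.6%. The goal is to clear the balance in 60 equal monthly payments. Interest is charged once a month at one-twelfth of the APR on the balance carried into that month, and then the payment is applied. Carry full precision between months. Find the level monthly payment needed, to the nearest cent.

€109.20

Monthly rate r = 15.6%/12 = 1.3% = 0.013.
Level-payment amortization: P = B₀·r / (1 − (1+r)^(−n)) = 4530.00·0.013 / (1 − 1.013^(−60)).
Denominator 1 − (1+r)^(−60) = 0.539284018.
P = 58.89 / 0.539284018 ≈ 109.20.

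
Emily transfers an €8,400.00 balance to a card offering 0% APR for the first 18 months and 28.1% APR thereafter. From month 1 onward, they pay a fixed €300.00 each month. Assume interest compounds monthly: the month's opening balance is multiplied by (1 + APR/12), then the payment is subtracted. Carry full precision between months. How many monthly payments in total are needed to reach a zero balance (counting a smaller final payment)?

30 payments

Promo months 1–18 at r₀ = 0%/12 = 0; months 19+ at r₁ = 28.1%/12 = 0.0234167.
After month 18 (no interest yet): B = €8,400.00 − 18·€300.00 = €3,000.00.
Then at r₁ with €300.00/mo: n₂ = −ln(1 − r₁·B/P)/ln(1+r₁) ≈ 11.53 → 12 more payments.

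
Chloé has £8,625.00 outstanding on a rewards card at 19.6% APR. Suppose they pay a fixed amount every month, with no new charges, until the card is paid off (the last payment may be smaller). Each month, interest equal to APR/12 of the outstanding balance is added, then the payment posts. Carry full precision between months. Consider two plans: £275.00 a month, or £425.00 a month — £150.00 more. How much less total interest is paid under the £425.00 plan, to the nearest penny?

£1,624.17

Monthly rate r = 19.6%/12 = 1.63333% = 0.0163333.
At £275.00/mo: n = ⌈−ln(1 − rB₀/P)/ln(1+r)⌉ = 45 payments (last £87.70); total interest = total paid − £8,625.00 = £3,562.70.
At £425.00/mo: 25 payments (last £363.53); total interest £1,938.53.
Interest saved = £3,562.70 − £1,938.53 = £1,624.17.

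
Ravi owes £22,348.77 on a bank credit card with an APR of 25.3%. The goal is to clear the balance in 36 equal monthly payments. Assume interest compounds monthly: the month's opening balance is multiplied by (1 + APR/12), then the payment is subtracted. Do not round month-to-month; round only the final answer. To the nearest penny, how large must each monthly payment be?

Monthly rate r = 25.3%/12 = 2.10833% = 0.0210833.
Level-payment amortization: P = B₀·r / (1 − (1+r)^(−n)) = 22348.77·0.0210833 / (1 − 1.02108^(−36)).
Denominator 1 − (1+r)^(−36) = 0.528157288.
P = 471.187 / 0.528157288 ≈ 892.13.

£892.13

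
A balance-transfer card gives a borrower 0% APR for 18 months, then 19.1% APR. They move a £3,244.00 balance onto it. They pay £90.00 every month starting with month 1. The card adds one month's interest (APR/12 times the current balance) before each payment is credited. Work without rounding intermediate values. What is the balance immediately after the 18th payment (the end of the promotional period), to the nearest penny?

Promo months 1–18 at r₀ = 0%/12 = 0; months 19+ at r₁ = 19.1%/12 = 0.0159167.
After month 18 (no interest yet): B = £3,244.00 − 18·£90.00 = £1,624.00.

£1,624.00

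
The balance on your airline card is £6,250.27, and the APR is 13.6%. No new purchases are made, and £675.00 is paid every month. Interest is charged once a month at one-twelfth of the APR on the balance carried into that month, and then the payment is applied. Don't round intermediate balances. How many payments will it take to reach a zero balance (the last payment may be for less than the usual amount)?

Monthly rate r = 13.6%/12 = 1.13333% = 0.0113333.
Recurrence: B ← B·(1+r) − £675.00.
Month 1: interest £70.84; balance after payment £5,646.11.
Month 2: interest £63.99; balance after payment £5,035.10.
Closed form: n = −ln(1 − rB₀/P)/ln(1+r) = −ln(0.89506)/ln(1.01133) ≈ 9.838, so the balance reaches zero during payment 10.

10 months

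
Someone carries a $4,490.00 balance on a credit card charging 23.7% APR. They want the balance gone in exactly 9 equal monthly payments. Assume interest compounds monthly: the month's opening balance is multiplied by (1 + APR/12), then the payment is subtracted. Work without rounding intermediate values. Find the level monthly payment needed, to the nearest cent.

Monthly rate r = 23.7%/12 = 1.975% = 0.01975.
Level-payment amortization: P = B₀·r / (1 − (1+r)^(−n)) = 4490.00·0.01975 / (1 − 1.01975^(−9)).
Denominator 1 − (1+r)^(−9) = 0.161396686.
P = 88.6775 / 0.161396686 ≈ 549.44.

$549.44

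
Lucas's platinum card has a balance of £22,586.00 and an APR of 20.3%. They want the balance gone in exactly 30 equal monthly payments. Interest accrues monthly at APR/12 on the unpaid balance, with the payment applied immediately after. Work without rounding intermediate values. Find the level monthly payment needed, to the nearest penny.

Monthly rate r = 20.3%/12 = 1.69167% = 0.0169167.
Level-payment amortization: P = B₀·r / (1 − (1+r)^(−n)) = 22586.00·0.0169167 / (1 − 1.01692^(−30)).
Denominator 1 − (1+r)^(−30) = 0.395440509.
P = 382.08 / 0.395440509 ≈ 966.21.

£966.21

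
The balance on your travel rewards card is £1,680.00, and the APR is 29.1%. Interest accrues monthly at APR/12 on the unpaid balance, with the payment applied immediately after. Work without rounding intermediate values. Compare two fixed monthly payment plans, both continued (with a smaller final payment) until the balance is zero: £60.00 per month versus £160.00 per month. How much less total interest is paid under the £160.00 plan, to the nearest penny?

£882.92

Monthly rate r = 29.1%/12 = 2.425% = 0.02425.
At £60.00/mo: n = ⌈−ln(1 − rB₀/P)/ln(1+r)⌉ = 48 payments (last £25.63); total interest = total paid − £1,680.00 = £1,165.63.
At £160.00/mo: 13 payments (last £42.71); total interest £282.71.
Interest saved = £1,165.63 − £282.71 = £882.92.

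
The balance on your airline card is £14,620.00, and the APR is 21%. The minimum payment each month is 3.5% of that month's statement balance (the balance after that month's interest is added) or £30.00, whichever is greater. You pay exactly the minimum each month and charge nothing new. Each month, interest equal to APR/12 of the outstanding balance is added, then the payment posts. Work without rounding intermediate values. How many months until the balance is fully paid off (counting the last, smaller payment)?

196 months

Monthly rate r = 21%/12 = 1.75% = 0.0175.
While 3.5% of the post-interest balance exceeds £30.00, each month B ← (B·(1+r))·(1 − 0.035), i.e. B shrinks by the factor (1+r)·0.965 = 0.98189.
This holds for months 1–157. Entering month 158 the balance is £829.16; 3.5% of the post-interest balance is now below £30.00, so the flat £30.00 minimum applies from here.
From month 158 a fixed £30.00 at rate r clears £829.16 in 39 more payments. Total: 157 + 39 = 196 months.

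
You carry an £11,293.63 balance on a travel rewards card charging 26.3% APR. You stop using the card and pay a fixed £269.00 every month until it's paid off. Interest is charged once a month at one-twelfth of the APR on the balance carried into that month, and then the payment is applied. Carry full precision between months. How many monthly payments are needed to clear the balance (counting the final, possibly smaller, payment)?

Monthly rate r = 26.3%/12 = 2.19167% = 0.0219167.
Recurrence: B ← B·(1+r) − £269.00.
Month 1: interest £247.52; balance after payment £11,272.15.
Month 2: interest £247.05; balance after payment £11,250.20.
Closed form: n = −ln(1 − rB₀/P)/ln(1+r) = −ln(0.079856)/ln(1.02192) ≈ 116.584, so the balance reaches zero during payment 117.

117 payments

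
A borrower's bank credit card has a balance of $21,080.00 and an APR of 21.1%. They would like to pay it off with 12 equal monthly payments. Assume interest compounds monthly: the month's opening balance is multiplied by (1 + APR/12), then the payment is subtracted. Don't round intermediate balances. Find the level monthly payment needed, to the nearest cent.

Monthly rate r = 21.1%/12 = 1.75833% = 0.0175833.
Level-payment amortization: P = B₀·r / (1 − (1+r)^(−n)) = 21080.00·0.0175833 / (1 − 1.01758^(−12)).
Denominator 1 − (1+r)^(−12) = 0.188739786.
P = 370.657 / 0.188739786 ≈ 1963.85.

$1,963.85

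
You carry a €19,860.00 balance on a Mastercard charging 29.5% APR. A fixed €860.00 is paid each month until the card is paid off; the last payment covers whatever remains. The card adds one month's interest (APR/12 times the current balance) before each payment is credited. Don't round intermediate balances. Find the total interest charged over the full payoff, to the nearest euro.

Monthly rate r = 29.5%/12 = 2.45833% = 0.0245833.
Payoff takes n = ⌈−ln(1 − rB₀/P)/ln(1+r)⌉ = ⌈34.532⌉ = 35 payments; the last is €460.07.
Total paid = 34·€860.00 + €460.07 = €29,700.07.
Total interest = total paid − principal = €29,700.07 − €19,860.00 = €9,840.07.

€9,840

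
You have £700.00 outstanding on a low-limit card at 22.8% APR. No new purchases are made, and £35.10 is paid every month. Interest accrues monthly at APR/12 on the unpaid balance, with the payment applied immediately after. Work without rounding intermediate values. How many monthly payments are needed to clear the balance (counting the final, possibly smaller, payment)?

Monthly rate r = 22.8%/12 = 1.9% = 0.019.
Recurrence: B ← B·(1+r) − £35.10.
Month 1: interest £13.30; balance after payment £678.20.
Month 2: interest £12.89; balance after payment £655.99.
Closed form: n = −ln(1 − rB₀/P)/ln(1+r) = −ln(0.62108)/ln(1.019) ≈ 25.305, so the balance reaches zero during payment 26.

26 months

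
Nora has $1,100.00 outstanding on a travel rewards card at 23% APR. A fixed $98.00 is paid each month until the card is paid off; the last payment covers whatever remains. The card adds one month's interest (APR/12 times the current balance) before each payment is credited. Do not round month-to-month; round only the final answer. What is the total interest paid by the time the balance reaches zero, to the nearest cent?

$150.61

Monthly rate r = 23%/12 = 1.91667% = 0.0191667.
Payoff takes n = ⌈−ln(1 − rB₀/P)/ln(1+r)⌉ = ⌈12.760⌉ = 13 payments; the last is $74.61.
Total paid = 12·$98.00 + $74.61 = $1,250.61.
Total interest = total paid − principal = $1,250.61 − $1,100.00 = $150.61.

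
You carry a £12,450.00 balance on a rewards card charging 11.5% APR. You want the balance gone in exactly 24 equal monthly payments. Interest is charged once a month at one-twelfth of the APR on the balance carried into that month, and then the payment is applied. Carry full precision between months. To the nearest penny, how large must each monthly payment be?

£583.16

Monthly rate r = 11.5%/12 = 0.958333% = 0.00958333.
Level-payment amortization: P = B₀·r / (1 − (1+r)^(−n)) = 12450.00·0.00958333 / (1 − 1.00958^(−24)).
Denominator 1 − (1+r)^(−24) = 0.204595833.
P = 119.312 / 0.204595833 ≈ 583.16.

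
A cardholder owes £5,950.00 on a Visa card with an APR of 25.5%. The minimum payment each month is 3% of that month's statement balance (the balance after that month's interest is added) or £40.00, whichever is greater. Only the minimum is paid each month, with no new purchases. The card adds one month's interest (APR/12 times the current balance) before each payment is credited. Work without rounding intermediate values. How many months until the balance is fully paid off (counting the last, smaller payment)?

218 months

Monthly rate r = 25.5%/12 = 2.125% = 0.02125.
While 3% of the post-interest balance exceeds £40.00, each month B ← (B·(1+r))·(1 − 0.03), i.e. B shrinks by the factor (1+r)·0.97 = 0.99061.
This holds for months 1–161. Entering month 162 the balance is £1,303.25; 3% of the post-interest balance is now below £40.00, so the flat £40.00 minimum applies from here.
From month 162 a fixed £40.00 at rate r clears £1,303.25 in 57 more payments. Total: 161 + 57 = 218 months.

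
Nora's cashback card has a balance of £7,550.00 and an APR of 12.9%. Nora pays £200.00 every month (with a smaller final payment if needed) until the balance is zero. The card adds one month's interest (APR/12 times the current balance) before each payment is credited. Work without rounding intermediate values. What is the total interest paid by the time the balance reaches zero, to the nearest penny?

£2,187.04

Monthly rate r = 12.9%/12 = 1.075% = 0.01075.
Payoff takes n = ⌈−ln(1 − rB₀/P)/ln(1+r)⌉ = ⌈48.684⌉ = 49 payments; the last is £137.04.
Total paid = 48·£200.00 + £137.04 = £9,737.04.
Total interest = total paid − principal = £9,737.04 − £7,550.00 = £2,187.04.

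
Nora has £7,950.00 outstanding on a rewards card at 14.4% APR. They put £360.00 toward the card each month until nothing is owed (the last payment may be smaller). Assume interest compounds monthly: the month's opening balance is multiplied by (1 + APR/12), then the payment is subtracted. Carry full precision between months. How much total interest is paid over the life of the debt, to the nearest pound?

£1,342

Monthly rate r = 14.4%/12 = 1.2% = 0.012.
Payoff takes n = ⌈−ln(1 − rB₀/P)/ln(1+r)⌉ = ⌈25.811⌉ = 26 payments; the last is £292.18.
Total paid = 25·£360.00 + £292.18 = £9,292.18.
Total interest = total paid − principal = £9,292.18 − £7,950.00 = £1,342.18.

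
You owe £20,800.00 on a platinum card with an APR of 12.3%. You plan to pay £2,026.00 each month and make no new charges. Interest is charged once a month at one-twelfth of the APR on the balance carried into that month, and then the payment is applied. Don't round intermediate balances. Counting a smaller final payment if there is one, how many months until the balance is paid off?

Monthly rate r = 12.3%/12 = 1.025% = 0.01025.
Recurrence: B ← B·(1+r) − £2,026.00.
Month 1: interest £213.20; balance after payment £18,987.20.
Month 2: interest £194.62; balance after payment £17,155.82.
Closed form: n = −ln(1 − rB₀/P)/ln(1+r) = −ln(0.89477)/ln(1.01025) ≈ 10.903, so the balance reaches zero during payment 11.

11 months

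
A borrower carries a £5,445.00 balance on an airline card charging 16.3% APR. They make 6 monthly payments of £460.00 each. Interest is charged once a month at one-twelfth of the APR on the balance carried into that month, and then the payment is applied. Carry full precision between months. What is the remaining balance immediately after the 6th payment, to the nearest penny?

£3,048.67

Monthly rate r = 16.3%/12 = 1.35833% = 0.0135833.
Each month: B ← B·(1+r) − £460.00.
Month 1: interest £73.96; balance after payment £5,058.96.
Month 2: interest £68.72; balance after payment £4,667.68.
Month 3: interest £63.40; balance after payment £4,271.08.
Month 4: interest £58.02; balance after payment £3,869.10.
Month 5: interest £52.56; balance after payment £3,461.65.
Month 6: interest £47.02; balance after payment £3,048.67.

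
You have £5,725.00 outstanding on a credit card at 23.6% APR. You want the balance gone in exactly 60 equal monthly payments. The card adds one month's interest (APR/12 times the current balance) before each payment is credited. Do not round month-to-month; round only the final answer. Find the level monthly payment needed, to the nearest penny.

£163.37

Monthly rate r = 23.6%/12 = 1.96667% = 0.0196667.
Level-payment amortization: P = B₀·r / (1 − (1+r)^(−n)) = 5725.00·0.0196667 / (1 − 1.01967^(−60)).
Denominator 1 − (1+r)^(−60) = 0.68918164.
P = 112.592 / 0.68918164 ≈ 163.37.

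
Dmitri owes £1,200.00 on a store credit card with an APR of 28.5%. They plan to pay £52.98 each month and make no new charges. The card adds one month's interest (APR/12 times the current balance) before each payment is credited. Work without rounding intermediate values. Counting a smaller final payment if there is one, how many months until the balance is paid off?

33 payments

Monthly rate r = 28.5%/12 = 2.375% = 0.02375.
Recurrence: B ← B·(1+r) − £52.98.
Month 1: interest £28.50; balance after payment £1,175.52.
Month 2: interest £27.92; balance after payment £1,150.46.
Closed form: n = −ln(1 − rB₀/P)/ln(1+r) = −ln(0.46206)/ln(1.02375) ≈ 32.892, so the balance reaches zero during payment 33.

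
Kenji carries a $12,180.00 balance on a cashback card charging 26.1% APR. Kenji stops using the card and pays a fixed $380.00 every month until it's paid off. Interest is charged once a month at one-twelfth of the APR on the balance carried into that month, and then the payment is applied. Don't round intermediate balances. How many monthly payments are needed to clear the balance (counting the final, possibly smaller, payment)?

Monthly rate r = 26.1%/12 = 2.175% = 0.02175.
Recurrence: B ← B·(1+r) − $380.00.
Month 1: interest $264.92; balance after payment $12,064.92.
Month 2: interest $262.41; balance after payment $11,947.33.
Closed form: n = −ln(1 − rB₀/P)/ln(1+r) = −ln(0.30286)/ln(1.02175) ≈ 55.515, so the balance reaches zero during payment 56.

56 months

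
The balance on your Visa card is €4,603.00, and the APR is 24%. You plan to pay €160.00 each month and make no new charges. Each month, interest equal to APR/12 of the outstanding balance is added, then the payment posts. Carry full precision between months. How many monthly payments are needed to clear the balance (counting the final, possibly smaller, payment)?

44 months

Monthly rate r = 24%/12 = 2% = 0.02.
Recurrence: B ← B·(1+r) − €160.00.
Month 1: interest €92.06; balance after payment €4,535.06.
Month 2: interest €90.70; balance after payment €4,465.76.
Closed form: n = −ln(1 − rB₀/P)/ln(1+r) = −ln(0.42463)/ln(1.02) ≈ 43.254, so the balance reaches zero during payment 44.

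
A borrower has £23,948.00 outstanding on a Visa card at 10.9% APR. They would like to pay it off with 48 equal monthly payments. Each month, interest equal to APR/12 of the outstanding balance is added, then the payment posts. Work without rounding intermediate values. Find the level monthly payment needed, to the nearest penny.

£617.79

Monthly rate r = 10.9%/12 = 0.908333% = 0.00908333.
Level-payment amortization: P = B₀·r / (1 − (1+r)^(−n)) = 23948.00·0.00908333 / (1 − 1.00908^(−48)).
Denominator 1 − (1+r)^(−48) = 0.352108311.
P = 217.528 / 0.352108311 ≈ 617.79.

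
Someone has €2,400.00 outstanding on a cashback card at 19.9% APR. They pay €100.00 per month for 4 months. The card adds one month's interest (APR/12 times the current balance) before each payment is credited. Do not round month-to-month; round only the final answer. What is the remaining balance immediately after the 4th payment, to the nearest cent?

€2,153.14

Monthly rate r = 19.9%/12 = 1.65833% = 0.0165833.
Each month: B ← B·(1+r) − €100.00.
Month 1: interest €39.80; balance after payment €2,339.80.
Month 2: interest €38.80; balance after payment €2,278.60.
Month 3: interest €37.79; balance after payment €2,216.39.
Month 4: interest €36.76; balance after payment €2,153.14.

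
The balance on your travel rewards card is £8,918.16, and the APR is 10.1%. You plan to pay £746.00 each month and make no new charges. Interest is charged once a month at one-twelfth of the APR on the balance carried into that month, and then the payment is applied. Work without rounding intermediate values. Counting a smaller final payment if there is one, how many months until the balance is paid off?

13 months

Monthly rate r = 10.1%/12 = 0.841667% = 0.00841667.
Recurrence: B ← B·(1+r) − £746.00.
Month 1: interest £75.06; balance after payment £8,247.22.
Month 2: interest £69.41; balance after payment £7,570.64.
Closed form: n = −ln(1 − rB₀/P)/ln(1+r) = −ln(0.89938)/ln(1.00842) ≈ 12.653, so the balance reaches zero during payment 13.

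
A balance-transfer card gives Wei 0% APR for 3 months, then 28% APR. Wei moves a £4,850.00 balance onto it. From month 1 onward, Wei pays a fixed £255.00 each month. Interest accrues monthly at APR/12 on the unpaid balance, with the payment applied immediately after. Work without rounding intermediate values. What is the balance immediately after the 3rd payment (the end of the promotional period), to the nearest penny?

Promo months 1–3 at r₀ = 0%/12 = 0; months 4+ at r₁ = 28%/12 = 0.0233333.
After month 3 (no interest yet): B = £4,850.00 − 3·£255.00 = £4,085.00.

£4,085.00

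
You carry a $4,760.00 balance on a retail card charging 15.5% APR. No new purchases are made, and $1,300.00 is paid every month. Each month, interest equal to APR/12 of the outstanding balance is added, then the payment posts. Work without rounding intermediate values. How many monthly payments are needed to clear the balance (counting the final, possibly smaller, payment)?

Monthly rate r = 15.5%/12 = 1.29167% = 0.0129167.
Recurrence: B ← B·(1+r) − $1,300.00.
Month 1: interest $61.48; balance after payment $3,521.48.
Month 2: interest $45.49; balance after payment $2,266.97.
Month 3: interest $29.28; balance after payment $996.25.
Month 4: interest $12.87; balance after payment $0.00.

4 payments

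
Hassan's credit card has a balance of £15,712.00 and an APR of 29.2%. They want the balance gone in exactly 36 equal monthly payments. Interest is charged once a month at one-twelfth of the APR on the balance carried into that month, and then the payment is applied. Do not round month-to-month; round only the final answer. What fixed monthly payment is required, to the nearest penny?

Monthly rate r = 29.2%/12 = 2.43333% = 0.0243333.
Level-payment amortization: P = B₀·r / (1 − (1+r)^(−n)) = 15712.00·0.0243333 / (1 − 1.02433^(−36)).
Denominator 1 − (1+r)^(−36) = 0.579163887.
P = 382.325 / 0.579163887 ≈ 660.13.

£660.13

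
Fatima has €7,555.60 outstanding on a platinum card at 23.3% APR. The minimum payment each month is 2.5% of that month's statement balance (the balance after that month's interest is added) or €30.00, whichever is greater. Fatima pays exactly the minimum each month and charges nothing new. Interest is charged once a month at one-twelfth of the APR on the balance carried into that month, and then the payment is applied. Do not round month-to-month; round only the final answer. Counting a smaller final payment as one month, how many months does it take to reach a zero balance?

Monthly rate r = 23.3%/12 = 1.94167% = 0.0194167.
While 2.5% of the post-interest balance exceeds €30.00, each month B ← (B·(1+r))·(1 − 0.025), i.e. B shrinks by the factor (1+r)·0.975 = 0.99393.
This holds for months 1–306. Entering month 307 the balance is €1,173.03; 2.5% of the post-interest balance is now below €30.00, so the flat €30.00 minimum applies from here.
From month 307 a fixed €30.00 at rate r clears €1,173.03 in 75 more payments. Total: 306 + 75 = 381 months.

381 months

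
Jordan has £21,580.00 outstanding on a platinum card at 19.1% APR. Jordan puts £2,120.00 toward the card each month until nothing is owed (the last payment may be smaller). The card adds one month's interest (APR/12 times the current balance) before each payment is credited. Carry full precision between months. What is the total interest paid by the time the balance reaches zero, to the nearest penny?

£2,152.90

Monthly rate r = 19.1%/12 = 1.59167% = 0.0159167.
Payoff takes n = ⌈−ln(1 − rB₀/P)/ln(1+r)⌉ = ⌈11.194⌉ = 12 payments; the last is £412.90.
Total paid = 11·£2,120.00 + £412.90 = £23,732.90.
Total interest = total paid − principal = £23,732.90 − £21,580.00 = £2,152.90.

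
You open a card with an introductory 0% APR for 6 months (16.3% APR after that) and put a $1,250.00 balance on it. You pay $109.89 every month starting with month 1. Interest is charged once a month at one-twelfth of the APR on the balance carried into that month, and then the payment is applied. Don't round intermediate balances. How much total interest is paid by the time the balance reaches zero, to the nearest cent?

$27.00

Promo months 1–6 at r₀ = 0%/12 = 0; months 7+ at r₁ = 16.3%/12 = 0.0135833.
After month 6 (no interest yet): B = $1,250.00 − 6·$109.89 = $590.66.
Then at r₁ with $109.89/mo: n₂ = −ln(1 − r₁·B/P)/ln(1+r₁) ≈ 5.62 → 6 more payments.
Total paid = 11·$109.89 + $68.21 = $1,277.00; interest = $1,277.00 − $1,250.00 = $27.00.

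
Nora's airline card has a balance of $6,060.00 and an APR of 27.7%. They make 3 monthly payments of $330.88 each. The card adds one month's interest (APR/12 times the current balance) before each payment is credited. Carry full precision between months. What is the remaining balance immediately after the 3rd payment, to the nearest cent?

Monthly rate r = 27.7%/12 = 2.30833% = 0.0230833.
Each month: B ← B·(1+r) − $330.88.
Month 1: interest $139.88; balance after payment $5,869.01.
Month 2: interest $135.48; balance after payment $5,673.60.
Month 3: interest $130.97; balance after payment $5,473.69.

$5,473.69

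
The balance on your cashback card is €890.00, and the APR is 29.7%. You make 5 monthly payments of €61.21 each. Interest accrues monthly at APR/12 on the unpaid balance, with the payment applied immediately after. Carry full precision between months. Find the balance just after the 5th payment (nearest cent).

€684.15

Monthly rate r = 29.7%/12 = 2.475% = 0.02475.
Each month: B ← B·(1+r) − €61.21.
Month 1: interest €22.03; balance after payment €850.82.
Month 2: interest €21.06; balance after payment €810.67.
Month 3: interest €20.06; balance after payment €769.52.
Month 4: interest €19.05; balance after payment €727.35.
Month 5: interest €18.00; balance after payment €684.15.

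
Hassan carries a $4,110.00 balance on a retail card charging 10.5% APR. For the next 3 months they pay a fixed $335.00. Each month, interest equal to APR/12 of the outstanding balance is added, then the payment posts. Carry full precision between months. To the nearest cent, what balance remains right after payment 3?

Monthly rate r = 10.5%/12 = 0.875% = 0.00875.
Each month: B ← B·(1+r) − $335.00.
Month 1: interest $35.96; balance after payment $3,810.96.
Month 2: interest $33.35; balance after payment $3,509.31.
Month 3: interest $30.71; balance after payment $3,205.01.

$3,205.01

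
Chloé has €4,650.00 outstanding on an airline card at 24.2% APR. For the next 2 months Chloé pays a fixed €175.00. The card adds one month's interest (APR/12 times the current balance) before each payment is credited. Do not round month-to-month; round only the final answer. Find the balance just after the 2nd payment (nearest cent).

€4,485.91

Monthly rate r = 24.2%/12 = 2.01667% = 0.0201667.
Each month: B ← B·(1+r) − €175.00.
Month 1: interest €93.77; balance after payment €4,568.77.
Month 2: interest €92.14; balance after payment €4,485.91.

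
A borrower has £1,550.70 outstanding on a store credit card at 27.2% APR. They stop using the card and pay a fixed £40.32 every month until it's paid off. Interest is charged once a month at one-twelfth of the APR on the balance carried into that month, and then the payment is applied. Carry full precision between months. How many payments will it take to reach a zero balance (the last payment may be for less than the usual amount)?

92 months

Monthly rate r = 27.2%/12 = 2.26667% = 0.0226667.
Recurrence: B ← B·(1+r) − £40.32.
Month 1: interest £35.15; balance after payment £1,545.53.
Month 2: interest £35.03; balance after payment £1,540.24.
Closed form: n = −ln(1 − rB₀/P)/ln(1+r) = −ln(0.12824)/ln(1.02267) ≈ 91.633, so the balance reaches zero during payment 92.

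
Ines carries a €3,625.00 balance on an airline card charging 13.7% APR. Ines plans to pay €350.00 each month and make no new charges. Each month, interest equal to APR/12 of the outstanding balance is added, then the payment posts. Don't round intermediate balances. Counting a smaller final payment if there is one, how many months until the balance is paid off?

12 months

Monthly rate r = 13.7%/12 = 1.14167% = 0.0114167.
Recurrence: B ← B·(1+r) − €350.00.
Month 1: interest €41.39; balance after payment €3,316.39.
Month 2: interest €37.86; balance after payment €3,004.25.
Closed form: n = −ln(1 − rB₀/P)/ln(1+r) = −ln(0.88176)/ln(1.01142) ≈ 11.085, so the balance reaches zero during payment 12.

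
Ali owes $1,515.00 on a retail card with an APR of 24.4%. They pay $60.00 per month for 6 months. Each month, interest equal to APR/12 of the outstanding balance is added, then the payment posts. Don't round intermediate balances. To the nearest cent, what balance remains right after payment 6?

Monthly rate r = 24.4%/12 = 2.03333% = 0.0203333.
Each month: B ← B·(1+r) − $60.00.
Month 1: interest $30.80; balance after payment $1,485.81.
Month 2: interest $30.21; balance after payment $1,456.02.
Month 3: interest $29.61; balance after payment $1,425.62.
Month 4: interest $28.99; balance after payment $1,394.61.
Month 5: interest $28.36; balance after payment $1,362.97.
Month 6: interest $27.71; balance after payment $1,330.68.

$1,330.68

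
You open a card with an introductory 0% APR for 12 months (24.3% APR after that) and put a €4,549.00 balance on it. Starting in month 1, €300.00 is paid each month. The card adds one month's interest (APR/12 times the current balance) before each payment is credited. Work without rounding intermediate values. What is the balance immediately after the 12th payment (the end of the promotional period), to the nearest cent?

Promo months 1–12 at r₀ = 0%/12 = 0; months 13+ at r₁ = 24.3%/12 = 0.02025.
After month 12 (no interest yet): B = €4,549.00 − 12·€300.00 = €949.00.

€949.00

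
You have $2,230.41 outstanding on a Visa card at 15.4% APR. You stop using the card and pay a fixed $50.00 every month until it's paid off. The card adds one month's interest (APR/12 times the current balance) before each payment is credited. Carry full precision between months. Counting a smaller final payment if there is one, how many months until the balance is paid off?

Monthly rate r = 15.4%/12 = 1.28333% = 0.0128333.
Recurrence: B ← B·(1+r) − $50.00.
Month 1: interest $28.62; balance after payment $2,209.03.
Month 2: interest $28.35; balance after payment $2,187.38.
Closed form: n = −ln(1 − rB₀/P)/ln(1+r) = −ln(0.42753)/ln(1.01283) ≈ 66.637, so the balance reaches zero during payment 67.

67 months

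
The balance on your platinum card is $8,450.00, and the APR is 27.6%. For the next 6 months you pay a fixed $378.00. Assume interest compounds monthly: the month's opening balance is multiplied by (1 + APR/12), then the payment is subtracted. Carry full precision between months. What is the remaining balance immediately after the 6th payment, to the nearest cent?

Monthly rate r = 27.6%/12 = 2.3% = 0.023.
Each month: B ← B·(1+r) − $378.00.
Month 1: interest $194.35; balance after payment $8,266.35.
Month 2: interest $190.13; balance after payment $8,078.48.
Month 3: interest $185.80; balance after payment $7,886.28.
Month 4: interest $181.38; balance after payment $7,689.67.
Month 5: interest $176.86; balance after payment $7,488.53.
Month 6: interest $172.24; balance after payment $7,282.76.

$7,282.76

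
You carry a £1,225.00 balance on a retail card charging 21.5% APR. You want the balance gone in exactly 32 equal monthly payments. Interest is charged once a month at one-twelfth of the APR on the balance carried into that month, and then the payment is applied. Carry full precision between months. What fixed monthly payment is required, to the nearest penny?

Monthly rate r = 21.5%/12 = 1.79167% = 0.0179167.
Level-payment amortization: P = B₀·r / (1 − (1+r)^(−n)) = 1225.00·0.0179167 / (1 − 1.01792^(−32)).
Denominator 1 − (1+r)^(−32) = 0.43348842.
P = 21.9479 / 0.43348842 ≈ 50.63.

£50.63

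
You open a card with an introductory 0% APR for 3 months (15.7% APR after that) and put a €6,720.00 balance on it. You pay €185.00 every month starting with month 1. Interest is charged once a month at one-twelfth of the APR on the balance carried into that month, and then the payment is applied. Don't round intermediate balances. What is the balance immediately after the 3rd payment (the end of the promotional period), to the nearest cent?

Promo months 1–3 at r₀ = 0%/12 = 0; months 4+ at r₁ = 15.7%/12 = 0.0130833.
After month 3 (no interest yet): B = €6,720.00 − 3·€185.00 = €6,165.00.

€6,165.00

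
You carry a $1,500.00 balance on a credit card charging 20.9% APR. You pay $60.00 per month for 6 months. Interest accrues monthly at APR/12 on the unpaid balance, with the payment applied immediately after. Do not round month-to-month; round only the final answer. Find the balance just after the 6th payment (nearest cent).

Monthly rate r = 20.9%/12 = 1.74167% = 0.0174167.
Each month: B ← B·(1+r) − $60.00.
Month 1: interest $26.12; balance after payment $1,466.12.
Month 2: interest $25.54; balance after payment $1,431.66.
Month 3: interest $24.93; balance after payment $1,396.59.
Month 4: interest $24.32; balance after payment $1,360.92.
Month 5: interest $23.70; balance after payment $1,324.62.
Month 6: interest $23.07; balance after payment $1,287.69.

$1,287.69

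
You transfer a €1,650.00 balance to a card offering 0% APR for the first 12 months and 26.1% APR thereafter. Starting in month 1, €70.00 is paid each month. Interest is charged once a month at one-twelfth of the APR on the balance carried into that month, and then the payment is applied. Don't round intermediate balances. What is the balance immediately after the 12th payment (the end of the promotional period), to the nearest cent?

Promo months 1–12 at r₀ = 0%/12 = 0; months 13+ at r₁ = 26.1%/12 = 0.02175.
After month 12 (no interest yet): B = €1,650.00 − 12·€70.00 = €810.00.

€810.00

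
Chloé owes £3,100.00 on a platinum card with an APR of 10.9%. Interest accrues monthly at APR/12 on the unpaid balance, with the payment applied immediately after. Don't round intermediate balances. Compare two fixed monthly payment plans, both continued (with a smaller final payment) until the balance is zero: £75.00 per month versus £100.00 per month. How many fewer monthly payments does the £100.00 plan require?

Monthly rate r = 10.9%/12 = 0.908333% = 0.00908333.
At £75.00/mo: n = ⌈−ln(1 − rB₀/P)/ln(1+r)⌉ = 53 payments (last £4.28); total interest = total paid − £3,100.00 = £804.28.
At £100.00/mo: 37 payments (last £57.42); total interest £557.42.
Payments saved = 53 − 37 = 16.

16 fewer payments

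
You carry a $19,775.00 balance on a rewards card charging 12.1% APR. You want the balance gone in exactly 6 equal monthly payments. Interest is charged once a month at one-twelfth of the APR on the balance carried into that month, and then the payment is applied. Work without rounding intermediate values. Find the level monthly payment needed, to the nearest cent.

Monthly rate r = 12.1%/12 = 1.00833% = 0.0100833.
Level-payment amortization: P = B₀·r / (1 − (1+r)^(−n)) = 19775.00·0.0100833 / (1 − 1.01008^(−6)).
Denominator 1 − (1+r)^(−6) = 0.0584209891.
P = 199.398 / 0.0584209891 ≈ 3413.12.

$3,413.12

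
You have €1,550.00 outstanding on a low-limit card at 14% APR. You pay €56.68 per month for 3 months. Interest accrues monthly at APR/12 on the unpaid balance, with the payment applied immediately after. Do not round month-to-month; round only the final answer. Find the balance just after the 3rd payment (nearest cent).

€1,432.85

Monthly rate r = 14%/12 = 1.16667% = 0.0116667.
Each month: B ← B·(1+r) − €56.68.
Month 1: interest €18.08; balance after payment €1,511.40.
Month 2: interest €17.63; balance after payment €1,472.36.
Month 3: interest €17.18; balance after payment €1,432.85.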